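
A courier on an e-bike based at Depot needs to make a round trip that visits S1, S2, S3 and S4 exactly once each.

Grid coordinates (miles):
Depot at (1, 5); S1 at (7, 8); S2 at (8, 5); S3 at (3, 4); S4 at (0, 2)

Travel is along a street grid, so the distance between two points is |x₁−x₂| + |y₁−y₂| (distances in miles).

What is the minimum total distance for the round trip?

28 miles — the shortest possible round trip.

With 4 stops there are 4!/2 = 12 distinct round trips (a route and its reverse cost the same).
Depot - S1 - S2 - S3 - S4 - Depot: 9+4+6+5+4 = 28
Depot - S1 - S2 - S4 - S3 - Depot: 9+4+11+5+3 = 32
Depot - S1 - S3 - S2 - S4 - Depot: 9+8+6+11+4 = 38
Depot - S1 - S3 - S4 - S2 - Depot: 9+8+5+11+7 = 40
Depot - S1 - S4 - S2 - S3 - Depot: 9+13+11+6+3 = 42
Depot - S1 - S4 - S3 - S2 - Depot: 9+13+5+6+7 = 40
Depot - S2 - S1 - S3 - S4 - Depot: 7+4+8+5+4 = 28
Depot - S2 - S1 - S4 - S3 - Depot: 7+4+13+5+3 = 32
Depot - S2 - S3 - S1 - S4 - Depot: 7+6+8+13+4 = 38
Depot - S2 - S4 - S1 - S3 - Depot: 7+11+13+8+3 = 42
Depot - S3 - S1 - S2 - S4 - Depot: 3+8+4+11+4 = 30
Depot - S3 - S2 - S1 - S4 - Depot: 3+6+4+13+4 = 30
The minimum is 28.
One optimal route: Depot → S1 → S2 → S3 → S4 → Depot (or its reverse).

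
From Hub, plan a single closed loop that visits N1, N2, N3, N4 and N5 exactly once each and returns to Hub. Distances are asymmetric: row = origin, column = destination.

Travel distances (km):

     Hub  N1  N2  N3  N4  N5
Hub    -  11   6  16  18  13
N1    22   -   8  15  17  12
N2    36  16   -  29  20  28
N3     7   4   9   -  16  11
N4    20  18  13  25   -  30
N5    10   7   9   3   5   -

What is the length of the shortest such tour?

Hub → N1 → N2 → N3 → N4 → N5 → Hub: 11+8+29+16+30+10 = 104
Hub → N1 → N2 → N3 → N5 → N4 → Hub: 11+8+29+11+5+20 = 84
Hub → N1 → N2 → N4 → N3 → N5 → Hub: 11+8+20+25+11+10 = 85
Hub → N1 → N2 → N4 → N5 → N3 → Hub: 11+8+20+30+3+7 = 79
Hub → N1 → N2 → N5 → N3 → N4 → Hub: 11+8+28+3+16+20 = 86
Hub → N1 → N2 → N5 → N4 → N3 → Hub: 11+8+28+5+25+7 = 84
Hub → N1 → N3 → N2 → N4 → N5 → Hub: 11+15+9+20+30+10 = 95
Hub → N1 → N3 → N2 → N5 → N4 → Hub: 11+15+9+28+5+20 = 88
Hub → N1 → N3 → N4 → N2 → N5 → Hub: 11+15+16+13+28+10 = 93
Hub → N1 → N3 → N4 → N5 → N2 → Hub: 11+15+16+30+9+36 = 117
Hub → N1 → N3 → N5 → N2 → N4 → Hub: 11+15+11+9+20+20 = 86
Hub → N1 → N3 → N5 → N4 → N2 → Hub: 11+15+11+5+13+36 = 91
Hub → N1 → N4 → N2 → N3 → N5 → Hub: 11+17+13+29+11+10 = 91
Hub → N1 → N4 → N2 → N5 → N3 → Hub: 11+17+13+28+3+7 = 79
… (106 more)
Hub → N2 → N4 → N1 → N5 → N3 → Hub: 6+20+18+12+3+7 = 66  ← best
The minimum is 66.
One optimal route: Hub → N2 → N4 → N1 → N5 → N3 → Hub.

66 km — the shortest possible round trip.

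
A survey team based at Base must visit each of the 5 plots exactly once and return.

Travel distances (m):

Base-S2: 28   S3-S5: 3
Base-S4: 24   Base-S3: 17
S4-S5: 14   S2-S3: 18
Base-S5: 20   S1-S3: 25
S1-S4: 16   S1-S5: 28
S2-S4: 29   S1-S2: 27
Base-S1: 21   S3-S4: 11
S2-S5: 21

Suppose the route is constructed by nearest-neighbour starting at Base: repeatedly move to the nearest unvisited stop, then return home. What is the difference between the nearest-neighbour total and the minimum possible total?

The nearest-neighbour route is 5 m longer than optimal.

Base: S3=17, S5=20, S1=21, S4=24, S2=28 ⇒ S3
S3: S5=3, S4=11, S2=18, S1=25 ⇒ S5
S5: S4=14, S2=21, S1=28 ⇒ S4
S4: S1=16, S2=29 ⇒ S1
S1: S2=27 ⇒ S2
NN route Base → S3 → S5 → S4 → S1 → S2 → Base costs 105.
Optimal: Base → S1 → S4 → S3 → S5 → S2 → Base costs 100 (by enumerating all 60 distinct tours).
Excess = 105 − 100 = 5.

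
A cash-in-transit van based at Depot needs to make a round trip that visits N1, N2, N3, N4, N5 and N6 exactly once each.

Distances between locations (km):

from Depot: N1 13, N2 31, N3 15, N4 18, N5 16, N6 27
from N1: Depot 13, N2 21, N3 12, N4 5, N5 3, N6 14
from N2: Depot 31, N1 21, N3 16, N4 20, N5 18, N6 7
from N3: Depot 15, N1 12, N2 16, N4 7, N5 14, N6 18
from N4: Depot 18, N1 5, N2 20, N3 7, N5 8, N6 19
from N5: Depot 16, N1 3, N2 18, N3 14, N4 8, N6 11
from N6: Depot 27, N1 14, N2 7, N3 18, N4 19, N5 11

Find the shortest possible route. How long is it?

75 km — the shortest possible round trip.

Depot-N1-N2-N3-N4-N5-N6-Depot: 13+21+16+7+8+11+27 = 103
Depot-N1-N2-N3-N4-N6-N5-Depot: 13+21+16+7+19+11+16 = 103
Depot-N1-N2-N3-N5-N4-N6-Depot: 13+21+16+14+8+19+27 = 118
Depot-N1-N2-N3-N5-N6-N4-Depot: 13+21+16+14+11+19+18 = 112
Depot-N1-N2-N3-N6-N4-N5-Depot: 13+21+16+18+19+8+16 = 111
Depot-N1-N2-N3-N6-N5-N4-Depot: 13+21+16+18+11+8+18 = 105
Depot-N1-N2-N4-N3-N5-N6-Depot: 13+21+20+7+14+11+27 = 113
Depot-N1-N2-N4-N3-N6-N5-Depot: 13+21+20+7+18+11+16 = 106
… (352 more)
Depot-N1-N4-N3-N2-N6-N5-Depot: 13+5+7+16+7+11+16 = 75  ← best
The minimum is 75.
One optimal route: Depot → N1 → N4 → N3 → N2 → N6 → N5 → Depot (or its reverse).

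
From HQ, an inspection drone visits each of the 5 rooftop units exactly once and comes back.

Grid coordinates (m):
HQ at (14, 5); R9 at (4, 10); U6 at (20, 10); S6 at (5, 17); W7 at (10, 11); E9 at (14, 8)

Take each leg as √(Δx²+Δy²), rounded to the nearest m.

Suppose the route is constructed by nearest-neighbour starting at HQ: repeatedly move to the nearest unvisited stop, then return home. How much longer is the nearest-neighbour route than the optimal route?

1 m longer than the optimal tour.

HQ: E9=3, W7=7, U6=8, R9=11, S6=15 ⇒ E9
E9: W7=5, U6=6, R9=10, S6=13 ⇒ W7
W7: R9=6, S6=8, U6=10 ⇒ R9
R9: S6=7, U6=16 ⇒ S6
S6: U6=17 ⇒ U6
NN route HQ → E9 → W7 → R9 → S6 → U6 → HQ costs 46.
Optimal: HQ → R9 → S6 → W7 → U6 → E9 → HQ costs 45 (by enumerating all 60 distinct tours).
Excess = 46 − 45 = 1.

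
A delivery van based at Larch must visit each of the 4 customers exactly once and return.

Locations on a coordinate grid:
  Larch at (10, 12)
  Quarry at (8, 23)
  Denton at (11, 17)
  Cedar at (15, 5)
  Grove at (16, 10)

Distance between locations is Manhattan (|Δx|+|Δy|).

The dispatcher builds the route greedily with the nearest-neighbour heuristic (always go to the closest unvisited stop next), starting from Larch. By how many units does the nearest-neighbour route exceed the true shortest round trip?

Larch: Denton=6, Grove=8, Cedar=12, Quarry=13 ⇒ Denton
Denton: Quarry=9, Grove=12, Cedar=16 ⇒ Quarry
Quarry: Grove=21, Cedar=25 ⇒ Grove
Grove: Cedar=6 ⇒ Cedar
NN route Larch → Denton → Quarry → Grove → Cedar → Larch costs 54.
Optimal: Larch → Quarry → Denton → Cedar → Grove → Larch costs 52 (by enumerating all 12 distinct tours).
Excess = 54 − 52 = 2.

The nearest-neighbour route is 2 longer than optimal.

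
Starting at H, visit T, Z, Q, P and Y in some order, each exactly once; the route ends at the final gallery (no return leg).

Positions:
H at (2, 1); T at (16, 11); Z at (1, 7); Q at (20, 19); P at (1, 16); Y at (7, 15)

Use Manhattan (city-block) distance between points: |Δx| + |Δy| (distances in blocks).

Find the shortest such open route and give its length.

Shortest open route: 48 blocks.

There are 5! = 120 possible orderings.
H → T → Z → Q → P → Y: 24+19+31+22+7 = 103
H → T → Z → Q → Y → P: 24+19+31+17+7 = 98
H → T → Z → P → Q → Y: 24+19+9+22+17 = 91
H → T → Z → P → Y → Q: 24+19+9+7+17 = 76
H → T → Z → Y → Q → P: 24+19+14+17+22 = 96
H → T → Z → Y → P → Q: 24+19+14+7+22 = 86
H → T → Q → Z → P → Y: 24+12+31+9+7 = 83
H → T → Q → Z → Y → P: 24+12+31+14+7 = 88
H → T → Q → P → Z → Y: 24+12+22+9+14 = 81
H → T → Q → P → Y → Z: 24+12+22+7+14 = 79
H → T → Q → Y → Z → P: 24+12+17+14+9 = 76
H → T → Q → Y → P → Z: 24+12+17+7+9 = 69
H → T → P → Z → Q → Y: 24+20+9+31+17 = 101
H → T → P → Z → Y → Q: 24+20+9+14+17 = 84
… (106 more)
H → Z → P → Y → T → Q: 7+9+7+13+12 = 48  ← best
The minimum is 48.
One shortest path: H → Z → P → Y → T → Q.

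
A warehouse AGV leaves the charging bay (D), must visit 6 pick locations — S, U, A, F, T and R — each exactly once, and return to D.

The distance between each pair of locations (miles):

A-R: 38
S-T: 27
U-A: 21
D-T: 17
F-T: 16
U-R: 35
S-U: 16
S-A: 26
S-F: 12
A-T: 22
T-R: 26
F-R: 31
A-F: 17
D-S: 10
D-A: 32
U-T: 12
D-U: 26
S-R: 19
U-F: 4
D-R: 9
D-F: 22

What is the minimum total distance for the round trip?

With 6 stops there are 6!/2 = 360 distinct round trips (a route and its reverse cost the same).
D → S → U → A → F → T → R → D: 10+16+21+17+16+26+9 = 115
D → S → U → A → F → R → T → D: 10+16+21+17+31+26+17 = 138
D → S → U → A → T → F → R → D: 10+16+21+22+16+31+9 = 125
D → S → U → A → T → R → F → D: 10+16+21+22+26+31+22 = 148
D → S → U → A → R → F → T → D: 10+16+21+38+31+16+17 = 149
D → S → U → A → R → T → F → D: 10+16+21+38+26+16+22 = 149
D → S → U → F → A → T → R → D: 10+16+4+17+22+26+9 = 104
D → S → U → F → A → R → T → D: 10+16+4+17+38+26+17 = 128
… (352 more)
The minimum is 104.
One optimal route: D → S → U → F → A → T → R → D (or its reverse).

Shortest round trip = 104 miles.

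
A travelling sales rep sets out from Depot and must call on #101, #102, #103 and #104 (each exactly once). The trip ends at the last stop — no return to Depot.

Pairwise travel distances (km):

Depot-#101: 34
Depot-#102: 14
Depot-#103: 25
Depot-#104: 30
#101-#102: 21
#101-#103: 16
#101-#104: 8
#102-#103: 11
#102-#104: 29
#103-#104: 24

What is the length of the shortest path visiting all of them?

Shortest open route: 49 km.

There are 4! = 24 possible orderings.
Depot - #101 - #102 - #103 - #104: 34+21+11+24 = 90
Depot - #101 - #102 - #104 - #103: 34+21+29+24 = 108
Depot - #101 - #103 - #102 - #104: 34+16+11+29 = 90
Depot - #101 - #103 - #104 - #102: 34+16+24+29 = 103
Depot - #101 - #104 - #102 - #103: 34+8+29+11 = 82
Depot - #101 - #104 - #103 - #102: 34+8+24+11 = 77
Depot - #102 - #101 - #103 - #104: 14+21+16+24 = 75
Depot - #102 - #101 - #104 - #103: 14+21+8+24 = 67
Depot - #102 - #103 - #101 - #104: 14+11+16+8 = 49
Depot - #102 - #103 - #104 - #101: 14+11+24+8 = 57
Depot - #102 - #104 - #101 - #103: 14+29+8+16 = 67
Depot - #102 - #104 - #103 - #101: 14+29+24+16 = 83
Depot - #103 - #101 - #102 - #104: 25+16+21+29 = 91
Depot - #103 - #101 - #104 - #102: 25+16+8+29 = 78
… (10 more)
The minimum is 49.
One shortest path: Depot → #102 → #103 → #101 → #104.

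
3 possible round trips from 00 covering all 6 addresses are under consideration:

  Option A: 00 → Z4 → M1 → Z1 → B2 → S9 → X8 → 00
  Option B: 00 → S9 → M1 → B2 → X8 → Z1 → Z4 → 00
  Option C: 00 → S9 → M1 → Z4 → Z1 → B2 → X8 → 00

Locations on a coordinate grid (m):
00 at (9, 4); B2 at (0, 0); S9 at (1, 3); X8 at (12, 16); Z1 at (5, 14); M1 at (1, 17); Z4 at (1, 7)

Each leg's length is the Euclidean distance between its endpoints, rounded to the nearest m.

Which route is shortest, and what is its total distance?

Option A: 9 + 10 + 5 + 15 + 3 + 17 + 12 = 71
Option B: 8 + 14 + 17 + 20 + 7 + 8 + 9 = 83
Option C: 8 + 14 + 10 + 8 + 15 + 20 + 12 = 87

71 m — Option A is the shortest.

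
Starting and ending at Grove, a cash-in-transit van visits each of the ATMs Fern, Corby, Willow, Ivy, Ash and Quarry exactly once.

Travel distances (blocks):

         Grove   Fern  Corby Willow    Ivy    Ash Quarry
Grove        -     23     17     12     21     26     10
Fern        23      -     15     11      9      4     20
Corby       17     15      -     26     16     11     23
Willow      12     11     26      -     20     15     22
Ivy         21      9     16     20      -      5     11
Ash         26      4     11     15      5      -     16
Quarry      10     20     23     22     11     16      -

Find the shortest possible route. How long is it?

75 blocks — the shortest possible round trip.

With 6 stops there are 6!/2 = 360 distinct round trips (a route and its reverse cost the same).
Grove - Fern - Corby - Willow - Ivy - Ash - Quarry - Grove: 23+15+26+20+5+16+10 = 115
Grove - Fern - Corby - Willow - Ivy - Quarry - Ash - Grove: 23+15+26+20+11+16+26 = 137
Grove - Fern - Corby - Willow - Ash - Ivy - Quarry - Grove: 23+15+26+15+5+11+10 = 105
Grove - Fern - Corby - Willow - Ash - Quarry - Ivy - Grove: 23+15+26+15+16+11+21 = 127
Grove - Fern - Corby - Willow - Quarry - Ivy - Ash - Grove: 23+15+26+22+11+5+26 = 128
Grove - Fern - Corby - Willow - Quarry - Ash - Ivy - Grove: 23+15+26+22+16+5+21 = 128
Grove - Fern - Corby - Ivy - Willow - Ash - Quarry - Grove: 23+15+16+20+15+16+10 = 115
Grove - Fern - Corby - Ivy - Willow - Quarry - Ash - Grove: 23+15+16+20+22+16+26 = 138
… (352 more)
Grove - Willow - Fern - Corby - Ash - Ivy - Quarry - Grove: 12+11+15+11+5+11+10 = 75  ← best
The minimum is 75.
One optimal route: Grove → Willow → Fern → Corby → Ash → Ivy → Quarry → Grove (or its reverse).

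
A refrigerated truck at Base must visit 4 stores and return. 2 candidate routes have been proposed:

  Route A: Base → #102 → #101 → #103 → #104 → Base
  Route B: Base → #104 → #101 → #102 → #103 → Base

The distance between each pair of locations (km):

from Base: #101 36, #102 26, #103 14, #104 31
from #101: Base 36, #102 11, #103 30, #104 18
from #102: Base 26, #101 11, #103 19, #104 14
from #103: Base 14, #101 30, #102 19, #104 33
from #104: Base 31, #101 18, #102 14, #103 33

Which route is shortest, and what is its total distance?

93 km — Route B is the shortest.

Route A: 26 + 11 + 30 + 33 + 31 = 131
Route B: 31 + 18 + 11 + 19 + 14 = 93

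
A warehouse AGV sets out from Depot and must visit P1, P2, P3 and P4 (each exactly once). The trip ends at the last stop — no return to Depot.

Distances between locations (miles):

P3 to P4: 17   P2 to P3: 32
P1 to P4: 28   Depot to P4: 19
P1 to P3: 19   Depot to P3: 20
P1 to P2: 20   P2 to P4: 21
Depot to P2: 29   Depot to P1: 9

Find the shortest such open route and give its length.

Minimum one-way distance = 66 miles.

There are 4! = 24 possible orderings.
Depot - P1 - P2 - P3 - P4: 9+20+32+17 = 78
Depot - P1 - P2 - P4 - P3: 9+20+21+17 = 67
Depot - P1 - P3 - P2 - P4: 9+19+32+21 = 81
Depot - P1 - P3 - P4 - P2: 9+19+17+21 = 66
Depot - P1 - P4 - P2 - P3: 9+28+21+32 = 90
Depot - P1 - P4 - P3 - P2: 9+28+17+32 = 86
Depot - P2 - P1 - P3 - P4: 29+20+19+17 = 85
Depot - P2 - P1 - P4 - P3: 29+20+28+17 = 94
Depot - P2 - P3 - P1 - P4: 29+32+19+28 = 108
Depot - P2 - P3 - P4 - P1: 29+32+17+28 = 106
Depot - P2 - P4 - P1 - P3: 29+21+28+19 = 97
Depot - P2 - P4 - P3 - P1: 29+21+17+19 = 86
Depot - P3 - P1 - P2 - P4: 20+19+20+21 = 80
Depot - P3 - P1 - P4 - P2: 20+19+28+21 = 88
… (10 more)
The minimum is 66.
One shortest path: Depot → P1 → P3 → P4 → P2.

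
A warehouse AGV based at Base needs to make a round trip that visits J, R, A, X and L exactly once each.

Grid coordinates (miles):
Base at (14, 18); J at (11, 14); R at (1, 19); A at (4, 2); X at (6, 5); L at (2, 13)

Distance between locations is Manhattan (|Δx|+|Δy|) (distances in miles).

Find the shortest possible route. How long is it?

Shortest round trip = 60 miles.

With 5 stops there are 5!/2 = 60 distinct round trips (a route and its reverse cost the same).
Base→J→R→A→X→L→Base: 7+15+20+5+12+17 = 76
Base→J→R→A→L→X→Base: 7+15+20+13+12+21 = 88
Base→J→R→X→A→L→Base: 7+15+19+5+13+17 = 76
Base→J→R→X→L→A→Base: 7+15+19+12+13+26 = 92
Base→J→R→L→A→X→Base: 7+15+7+13+5+21 = 68
Base→J→R→L→X→A→Base: 7+15+7+12+5+26 = 72
Base→J→A→R→X→L→Base: 7+19+20+19+12+17 = 94
Base→J→A→R→L→X→Base: 7+19+20+7+12+21 = 86
Base→J→A→X→R→L→Base: 7+19+5+19+7+17 = 74
Base→J→A→X→L→R→Base: 7+19+5+12+7+14 = 64
Base→J→A→L→R→X→Base: 7+19+13+7+19+21 = 86
Base→J→A→L→X→R→Base: 7+19+13+12+19+14 = 84
Base→J→X→R→A→L→Base: 7+14+19+20+13+17 = 90
Base→J→X→R→L→A→Base: 7+14+19+7+13+26 = 86
… (46 more)
Base→J→X→A→L→R→Base: 7+14+5+13+7+14 = 60  ← best
The minimum is 60.
One optimal route: Base → J → X → A → L → R → Base (or its reverse).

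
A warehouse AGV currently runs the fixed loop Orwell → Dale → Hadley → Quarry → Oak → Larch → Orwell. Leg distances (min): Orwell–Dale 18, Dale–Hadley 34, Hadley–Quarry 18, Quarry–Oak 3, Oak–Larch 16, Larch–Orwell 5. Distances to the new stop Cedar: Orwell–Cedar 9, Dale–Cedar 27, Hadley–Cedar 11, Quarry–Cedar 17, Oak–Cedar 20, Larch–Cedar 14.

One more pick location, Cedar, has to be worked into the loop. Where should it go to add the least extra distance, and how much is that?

Insertion cost between consecutive stops i–j is d(i,Cedar) + d(Cedar,j) − d(i,j):
  between Orwell and Dale: 9 + 27 − 18 = 18
  between Dale and Hadley: 27 + 11 − 34 = 4
  between Hadley and Quarry: 11 + 17 − 18 = 10
  between Quarry and Oak: 17 + 20 − 3 = 34
  between Oak and Larch: 20 + 14 − 16 = 18
  between Larch and Orwell: 14 + 9 − 5 = 18
Cheapest insertion is between Dale and Hadley, adding 4.
New total = 94 + 4 = 98.

Minimum extra distance: 4 min, inserting Cedar between Dale and Hadley.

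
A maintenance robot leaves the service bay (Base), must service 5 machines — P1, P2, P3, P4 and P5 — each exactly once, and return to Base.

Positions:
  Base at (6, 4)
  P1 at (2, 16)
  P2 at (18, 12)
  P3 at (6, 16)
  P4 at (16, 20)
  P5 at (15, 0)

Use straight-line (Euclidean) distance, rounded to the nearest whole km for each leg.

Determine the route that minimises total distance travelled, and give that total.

Base → P1 → P2 → P3 → P4 → P5 → Base: 13+16+13+11+20+10 = 83
Base → P1 → P2 → P3 → P5 → P4 → Base: 13+16+13+18+20+19 = 99
Base → P1 → P2 → P4 → P3 → P5 → Base: 13+16+8+11+18+10 = 76
Base → P1 → P2 → P4 → P5 → P3 → Base: 13+16+8+20+18+12 = 87
Base → P1 → P2 → P5 → P3 → P4 → Base: 13+16+12+18+11+19 = 89
Base → P1 → P2 → P5 → P4 → P3 → Base: 13+16+12+20+11+12 = 84
Base → P1 → P3 → P2 → P4 → P5 → Base: 13+4+13+8+20+10 = 68
Base → P1 → P3 → P2 → P5 → P4 → Base: 13+4+13+12+20+19 = 81
Base → P1 → P3 → P4 → P2 → P5 → Base: 13+4+11+8+12+10 = 58
Base → P1 → P3 → P4 → P5 → P2 → Base: 13+4+11+20+12+14 = 74
Base → P1 → P3 → P5 → P2 → P4 → Base: 13+4+18+12+8+19 = 74
Base → P1 → P3 → P5 → P4 → P2 → Base: 13+4+18+20+8+14 = 77
Base → P1 → P4 → P2 → P3 → P5 → Base: 13+15+8+13+18+10 = 77
Base → P1 → P4 → P2 → P5 → P3 → Base: 13+15+8+12+18+12 = 78
… (46 more)
The minimum is 58.
One optimal route: Base → P1 → P3 → P4 → P2 → P5 → Base (or its reverse).

Shortest round trip = 58 km.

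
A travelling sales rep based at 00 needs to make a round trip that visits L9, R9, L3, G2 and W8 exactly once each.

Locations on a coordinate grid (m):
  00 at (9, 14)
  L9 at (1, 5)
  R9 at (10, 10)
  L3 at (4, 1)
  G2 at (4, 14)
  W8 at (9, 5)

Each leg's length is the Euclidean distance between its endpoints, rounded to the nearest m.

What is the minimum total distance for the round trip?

Minimum total distance: 34 m.

00 → L9 → R9 → L3 → G2 → W8 → 00: 12+10+11+13+10+9 = 65
00 → L9 → R9 → L3 → W8 → G2 → 00: 12+10+11+6+10+5 = 54
00 → L9 → R9 → G2 → L3 → W8 → 00: 12+10+7+13+6+9 = 57
00 → L9 → R9 → G2 → W8 → L3 → 00: 12+10+7+10+6+14 = 59
00 → L9 → R9 → W8 → L3 → G2 → 00: 12+10+5+6+13+5 = 51
00 → L9 → R9 → W8 → G2 → L3 → 00: 12+10+5+10+13+14 = 64
00 → L9 → L3 → R9 → G2 → W8 → 00: 12+5+11+7+10+9 = 54
00 → L9 → L3 → R9 → W8 → G2 → 00: 12+5+11+5+10+5 = 48
00 → L9 → L3 → G2 → R9 → W8 → 00: 12+5+13+7+5+9 = 51
00 → L9 → L3 → G2 → W8 → R9 → 00: 12+5+13+10+5+4 = 49
00 → L9 → L3 → W8 → R9 → G2 → 00: 12+5+6+5+7+5 = 40
00 → L9 → L3 → W8 → G2 → R9 → 00: 12+5+6+10+7+4 = 44
00 → L9 → G2 → R9 → L3 → W8 → 00: 12+9+7+11+6+9 = 54
00 → L9 → G2 → R9 → W8 → L3 → 00: 12+9+7+5+6+14 = 53
… (46 more)
00 → R9 → W8 → L3 → L9 → G2 → 00: 4+5+6+5+9+5 = 34  ← best
The minimum is 34.
One optimal route: 00 → R9 → W8 → L3 → L9 → G2 → 00 (or its reverse).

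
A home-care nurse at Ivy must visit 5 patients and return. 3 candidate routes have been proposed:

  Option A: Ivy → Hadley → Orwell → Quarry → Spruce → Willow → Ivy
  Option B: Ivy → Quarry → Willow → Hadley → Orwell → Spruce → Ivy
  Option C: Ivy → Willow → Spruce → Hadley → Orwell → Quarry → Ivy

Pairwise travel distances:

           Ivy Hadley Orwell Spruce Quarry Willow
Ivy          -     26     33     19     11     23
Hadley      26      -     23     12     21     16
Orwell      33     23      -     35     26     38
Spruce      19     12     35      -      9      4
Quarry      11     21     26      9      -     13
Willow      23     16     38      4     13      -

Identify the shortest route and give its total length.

99 — Option C is the shortest.

Option A: 26 + 23 + 26 + 9 + 4 + 23 = 111
Option B: 11 + 13 + 16 + 23 + 35 + 19 = 117
Option C: 23 + 4 + 12 + 23 + 26 + 11 = 99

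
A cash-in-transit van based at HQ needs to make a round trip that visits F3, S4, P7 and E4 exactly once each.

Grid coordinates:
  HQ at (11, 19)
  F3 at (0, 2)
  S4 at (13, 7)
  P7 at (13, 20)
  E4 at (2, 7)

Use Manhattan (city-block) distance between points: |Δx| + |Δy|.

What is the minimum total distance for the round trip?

There are 12 distinct closed tours to check (reversals are equivalent).
HQ → F3 → S4 → P7 → E4 → HQ: 28+18+13+24+21 = 104
HQ → F3 → S4 → E4 → P7 → HQ: 28+18+11+24+3 = 84
HQ → F3 → P7 → S4 → E4 → HQ: 28+31+13+11+21 = 104
HQ → F3 → P7 → E4 → S4 → HQ: 28+31+24+11+14 = 108
HQ → F3 → E4 → S4 → P7 → HQ: 28+7+11+13+3 = 62
HQ → F3 → E4 → P7 → S4 → HQ: 28+7+24+13+14 = 86
HQ → S4 → F3 → P7 → E4 → HQ: 14+18+31+24+21 = 108
HQ → S4 → F3 → E4 → P7 → HQ: 14+18+7+24+3 = 66
HQ → S4 → P7 → F3 → E4 → HQ: 14+13+31+7+21 = 86
HQ → S4 → E4 → F3 → P7 → HQ: 14+11+7+31+3 = 66
HQ → P7 → F3 → S4 → E4 → HQ: 3+31+18+11+21 = 84
HQ → P7 → S4 → F3 → E4 → HQ: 3+13+18+7+21 = 62
The minimum is 62.
One optimal route: HQ → F3 → E4 → S4 → P7 → HQ (or its reverse).

62 — the shortest possible round trip.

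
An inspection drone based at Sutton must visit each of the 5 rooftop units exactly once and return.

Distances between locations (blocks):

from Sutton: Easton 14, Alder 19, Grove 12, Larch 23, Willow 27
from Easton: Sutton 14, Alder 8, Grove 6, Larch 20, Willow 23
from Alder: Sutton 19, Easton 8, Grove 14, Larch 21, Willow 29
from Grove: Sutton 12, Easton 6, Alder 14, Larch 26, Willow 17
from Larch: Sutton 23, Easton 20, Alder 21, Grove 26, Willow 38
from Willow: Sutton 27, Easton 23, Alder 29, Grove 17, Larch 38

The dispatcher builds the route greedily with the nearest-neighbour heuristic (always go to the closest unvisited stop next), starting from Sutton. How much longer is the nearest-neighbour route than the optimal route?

10 blocks longer than the optimal tour.

Sutton: Grove=12, Easton=14, Alder=19, Larch=23, Willow=27 ⇒ Grove
Grove: Easton=6, Alder=14, Willow=17, Larch=26 ⇒ Easton
Easton: Alder=8, Larch=20, Willow=23 ⇒ Alder
Alder: Larch=21, Willow=29 ⇒ Larch
Larch: Willow=38 ⇒ Willow
NN route Sutton → Grove → Easton → Alder → Larch → Willow → Sutton costs 112.
Optimal: Sutton → Larch → Alder → Easton → Grove → Willow → Sutton costs 102 (by enumerating all 60 distinct tours).
Excess = 112 − 102 = 10.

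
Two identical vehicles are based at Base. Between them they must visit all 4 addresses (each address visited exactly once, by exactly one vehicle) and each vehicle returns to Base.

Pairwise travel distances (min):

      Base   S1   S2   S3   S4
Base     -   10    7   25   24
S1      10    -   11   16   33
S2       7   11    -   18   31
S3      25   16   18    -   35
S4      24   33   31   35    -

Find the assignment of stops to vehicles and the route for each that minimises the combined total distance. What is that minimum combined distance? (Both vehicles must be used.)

Try each way of splitting the stops between the two vehicles (each non-empty) and, for each split, find the best tour for each vehicle:
  {S1} + {S2, S3, S4}: 20 + 84 = 104
  {S2} + {S1, S3, S4}: 14 + 85 = 99
  {S1, S2} + {S3, S4}: 28 + 84 = 112
  {S3} + {S1, S2, S4}: 50 + 75 = 125
  {S1, S3} + {S2, S4}: 51 + 62 = 113
  {S2, S3} + {S1, S4}: 50 + 67 = 117
  … (7 splits in total)
Best: vehicle 1 Base → S2 → Base = 14; vehicle 2 Base → S1 → S3 → S4 → Base = 85; combined 99.

99 min — the smallest possible combined total.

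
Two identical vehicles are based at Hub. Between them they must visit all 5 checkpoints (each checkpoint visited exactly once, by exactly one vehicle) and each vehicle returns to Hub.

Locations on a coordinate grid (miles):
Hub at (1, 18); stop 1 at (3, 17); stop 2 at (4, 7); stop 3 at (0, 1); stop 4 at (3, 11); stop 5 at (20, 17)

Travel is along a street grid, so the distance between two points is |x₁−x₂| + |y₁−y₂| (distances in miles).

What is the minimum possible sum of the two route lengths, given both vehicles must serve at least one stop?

82 miles — the smallest possible combined total.

There are 2^4 − 1 = 15 ways to divide the 5 stops into two non-empty groups. For each, the best each vehicle can do is its own shortest tour through its group:
  {stop 1} + {stop 2, stop 3, stop 4, stop 5}: 6 + 76 = 82
  {stop 2} + {stop 1, stop 3, stop 4, stop 5}: 28 + 74 = 102
  {stop 1, stop 2} + {stop 3, stop 4, stop 5}: 28 + 74 = 102
  {stop 3} + {stop 1, stop 2, stop 4, stop 5}: 36 + 60 = 96
  {stop 1, stop 3} + {stop 2, stop 4, stop 5}: 40 + 60 = 100
  {stop 2, stop 3} + {stop 1, stop 4, stop 5}: 42 + 52 = 94
  … (15 splits in total)
Best: vehicle 1 Hub → stop 1 → Hub = 6; vehicle 2 Hub → stop 3 → stop 2 → stop 4 → stop 5 → Hub = 76; combined 82.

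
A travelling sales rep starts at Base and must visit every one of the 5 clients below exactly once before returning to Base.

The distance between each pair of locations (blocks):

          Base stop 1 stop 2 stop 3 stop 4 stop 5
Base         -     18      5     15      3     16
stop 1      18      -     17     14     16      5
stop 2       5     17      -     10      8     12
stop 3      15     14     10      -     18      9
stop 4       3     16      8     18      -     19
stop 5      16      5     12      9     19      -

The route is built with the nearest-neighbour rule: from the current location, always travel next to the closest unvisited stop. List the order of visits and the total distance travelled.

From Base: distances to unvisited — stop 4=3, stop 2=5, stop 3=15, stop 5=16, stop 1=18. Nearest is stop 4 (3).
From stop 4: distances to unvisited — stop 2=8, stop 1=16, stop 3=18, stop 5=19. Nearest is stop 2 (8).
From stop 2: distances to unvisited — stop 3=10, stop 5=12, stop 1=17. Nearest is stop 3 (10).
From stop 3: distances to unvisited — stop 5=9, stop 1=14. Nearest is stop 5 (9).
From stop 5: distances to unvisited — stop 1=5. Nearest is stop 1 (5).
Return stop 1→Base: 18.
Total = 3 + 8 + 10 + 9 + 5 + 18 = 53.

53 blocks along Base → stop 4 → stop 2 → stop 3 → stop 5 → stop 1 → Base.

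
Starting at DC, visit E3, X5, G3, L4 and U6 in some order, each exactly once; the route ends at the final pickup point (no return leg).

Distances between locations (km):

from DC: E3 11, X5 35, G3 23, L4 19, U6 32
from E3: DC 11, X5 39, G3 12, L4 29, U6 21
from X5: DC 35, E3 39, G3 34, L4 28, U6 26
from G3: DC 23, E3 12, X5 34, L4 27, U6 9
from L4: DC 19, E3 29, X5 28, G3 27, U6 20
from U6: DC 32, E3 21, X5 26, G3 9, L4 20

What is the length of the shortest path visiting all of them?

Shortest open route: 80 km.

There are 5! = 120 possible orderings.
DC→E3→X5→G3→L4→U6: 11+39+34+27+20 = 131
DC→E3→X5→G3→U6→L4: 11+39+34+9+20 = 113
DC→E3→X5→L4→G3→U6: 11+39+28+27+9 = 114
DC→E3→X5→L4→U6→G3: 11+39+28+20+9 = 107
DC→E3→X5→U6→G3→L4: 11+39+26+9+27 = 112
DC→E3→X5→U6→L4→G3: 11+39+26+20+27 = 123
DC→E3→G3→X5→L4→U6: 11+12+34+28+20 = 105
DC→E3→G3→X5→U6→L4: 11+12+34+26+20 = 103
DC→E3→G3→L4→X5→U6: 11+12+27+28+26 = 104
DC→E3→G3→L4→U6→X5: 11+12+27+20+26 = 96
DC→E3→G3→U6→X5→L4: 11+12+9+26+28 = 86
DC→E3→G3→U6→L4→X5: 11+12+9+20+28 = 80
DC→E3→L4→X5→G3→U6: 11+29+28+34+9 = 111
DC→E3→L4→X5→U6→G3: 11+29+28+26+9 = 103
… (106 more)
The minimum is 80.
One shortest path: DC → E3 → G3 → U6 → L4 → X5.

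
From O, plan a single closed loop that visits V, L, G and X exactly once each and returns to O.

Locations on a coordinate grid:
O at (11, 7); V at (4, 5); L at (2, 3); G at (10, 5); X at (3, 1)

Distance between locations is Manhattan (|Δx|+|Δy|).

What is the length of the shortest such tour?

Minimum total distance: 30.

There are 12 distinct closed tours to check (reversals are equivalent).
O → V → L → G → X → O: 9+4+10+11+14 = 48
O → V → L → X → G → O: 9+4+3+11+3 = 30
O → V → G → L → X → O: 9+6+10+3+14 = 42
O → V → G → X → L → O: 9+6+11+3+13 = 42
O → V → X → L → G → O: 9+5+3+10+3 = 30
O → V → X → G → L → O: 9+5+11+10+13 = 48
O → L → V → G → X → O: 13+4+6+11+14 = 48
O → L → V → X → G → O: 13+4+5+11+3 = 36
O → L → G → V → X → O: 13+10+6+5+14 = 48
O → L → X → V → G → O: 13+3+5+6+3 = 30
O → G → V → L → X → O: 3+6+4+3+14 = 30
O → G → L → V → X → O: 3+10+4+5+14 = 36
The minimum is 30.
One optimal route: O → V → L → X → G → O (or its reverse).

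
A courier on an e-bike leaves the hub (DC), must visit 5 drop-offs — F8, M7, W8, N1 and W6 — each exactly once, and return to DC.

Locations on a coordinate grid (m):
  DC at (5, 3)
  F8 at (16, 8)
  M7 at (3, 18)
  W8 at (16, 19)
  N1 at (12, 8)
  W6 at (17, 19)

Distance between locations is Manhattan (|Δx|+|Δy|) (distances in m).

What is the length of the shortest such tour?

There are 60 distinct closed tours to check (reversals are equivalent).
DC - F8 - M7 - W8 - N1 - W6 - DC: 16+23+14+15+16+28 = 112
DC - F8 - M7 - W8 - W6 - N1 - DC: 16+23+14+1+16+12 = 82
DC - F8 - M7 - N1 - W8 - W6 - DC: 16+23+19+15+1+28 = 102
DC - F8 - M7 - N1 - W6 - W8 - DC: 16+23+19+16+1+27 = 102
DC - F8 - M7 - W6 - W8 - N1 - DC: 16+23+15+1+15+12 = 82
DC - F8 - M7 - W6 - N1 - W8 - DC: 16+23+15+16+15+27 = 112
DC - F8 - W8 - M7 - N1 - W6 - DC: 16+11+14+19+16+28 = 104
DC - F8 - W8 - M7 - W6 - N1 - DC: 16+11+14+15+16+12 = 84
DC - F8 - W8 - N1 - M7 - W6 - DC: 16+11+15+19+15+28 = 104
DC - F8 - W8 - N1 - W6 - M7 - DC: 16+11+15+16+15+17 = 90
DC - F8 - W8 - W6 - M7 - N1 - DC: 16+11+1+15+19+12 = 74
DC - F8 - W8 - W6 - N1 - M7 - DC: 16+11+1+16+19+17 = 80
DC - F8 - N1 - M7 - W8 - W6 - DC: 16+4+19+14+1+28 = 82
DC - F8 - N1 - M7 - W6 - W8 - DC: 16+4+19+15+1+27 = 82
… (46 more)
DC - M7 - W8 - W6 - F8 - N1 - DC: 17+14+1+12+4+12 = 60  ← best
The minimum is 60.
One optimal route: DC → M7 → W8 → W6 → F8 → N1 → DC (or its reverse).

60 m — the shortest possible round trip.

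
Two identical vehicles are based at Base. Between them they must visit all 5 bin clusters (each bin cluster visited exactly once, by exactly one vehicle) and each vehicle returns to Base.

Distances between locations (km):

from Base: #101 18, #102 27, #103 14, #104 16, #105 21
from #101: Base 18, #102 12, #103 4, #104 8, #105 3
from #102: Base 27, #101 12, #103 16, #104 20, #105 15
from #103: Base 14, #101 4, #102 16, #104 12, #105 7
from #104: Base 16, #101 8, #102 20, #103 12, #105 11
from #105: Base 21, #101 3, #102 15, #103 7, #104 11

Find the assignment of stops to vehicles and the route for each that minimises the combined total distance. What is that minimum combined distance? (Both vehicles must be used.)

Minimum combined distance: 95 km.

There are 2^4 − 1 = 15 ways to divide the 5 stops into two non-empty groups. For each, the best each vehicle can do is its own shortest tour through its group:
  {#101} + {#102, #103, #104, #105}: 36 + 72 = 108
  {#102} + {#101, #103, #104, #105}: 54 + 48 = 102
  {#101, #102} + {#103, #104, #105}: 57 + 48 = 105
  {#103} + {#101, #102, #104, #105}: 28 + 69 = 97
  {#101, #103} + {#102, #104, #105}: 36 + 69 = 105
  {#102, #103} + {#101, #104, #105}: 57 + 48 = 105
  … (15 splits in total)
  {#104} + {#101, #102, #103, #105}: 32 + 63 = 95  ← best
Best: vehicle 1 Base → #104 → Base = 32; vehicle 2 Base → #102 → #101 → #105 → #103 → Base = 63; combined 95.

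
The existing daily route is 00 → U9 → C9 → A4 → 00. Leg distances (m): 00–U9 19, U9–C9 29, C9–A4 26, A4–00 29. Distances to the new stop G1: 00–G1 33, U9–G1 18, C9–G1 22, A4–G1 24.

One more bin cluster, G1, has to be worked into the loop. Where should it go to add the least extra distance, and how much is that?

Minimum extra distance: 11 m, inserting G1 between U9 and C9.

Insertion cost between consecutive stops i–j is d(i,G1) + d(G1,j) − d(i,j):
  between 00 and U9: 33 + 18 − 19 = 32
  between U9 and C9: 18 + 22 − 29 = 11
  between C9 and A4: 22 + 24 − 26 = 20
  between A4 and 00: 24 + 33 − 29 = 28
Cheapest insertion is between U9 and C9, adding 11.
New total = 103 + 11 = 114.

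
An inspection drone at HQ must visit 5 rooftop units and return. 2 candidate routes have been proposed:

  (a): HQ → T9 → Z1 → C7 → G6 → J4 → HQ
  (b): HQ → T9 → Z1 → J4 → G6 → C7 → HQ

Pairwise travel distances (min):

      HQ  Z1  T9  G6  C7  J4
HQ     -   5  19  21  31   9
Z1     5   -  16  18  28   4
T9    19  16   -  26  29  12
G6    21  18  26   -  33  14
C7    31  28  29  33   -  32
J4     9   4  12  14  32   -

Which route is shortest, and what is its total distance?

117 min — (b) is the shortest.

(a): 19 + 16 + 28 + 33 + 14 + 9 = 119
(b): 19 + 16 + 4 + 14 + 33 + 31 = 117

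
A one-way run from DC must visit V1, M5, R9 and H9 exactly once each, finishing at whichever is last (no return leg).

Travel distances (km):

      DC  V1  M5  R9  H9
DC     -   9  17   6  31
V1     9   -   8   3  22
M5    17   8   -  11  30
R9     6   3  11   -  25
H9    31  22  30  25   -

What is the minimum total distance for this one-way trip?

Minimum one-way distance = 47 km.

There are 4! = 24 possible orderings.
DC - V1 - M5 - R9 - H9: 9+8+11+25 = 53
DC - V1 - M5 - H9 - R9: 9+8+30+25 = 72
DC - V1 - R9 - M5 - H9: 9+3+11+30 = 53
DC - V1 - R9 - H9 - M5: 9+3+25+30 = 67
DC - V1 - H9 - M5 - R9: 9+22+30+11 = 72
DC - V1 - H9 - R9 - M5: 9+22+25+11 = 67
DC - M5 - V1 - R9 - H9: 17+8+3+25 = 53
DC - M5 - V1 - H9 - R9: 17+8+22+25 = 72
DC - M5 - R9 - V1 - H9: 17+11+3+22 = 53
DC - M5 - R9 - H9 - V1: 17+11+25+22 = 75
DC - M5 - H9 - V1 - R9: 17+30+22+3 = 72
DC - M5 - H9 - R9 - V1: 17+30+25+3 = 75
DC - R9 - V1 - M5 - H9: 6+3+8+30 = 47
DC - R9 - V1 - H9 - M5: 6+3+22+30 = 61
… (10 more)
The minimum is 47.
One shortest path: DC → R9 → V1 → M5 → H9.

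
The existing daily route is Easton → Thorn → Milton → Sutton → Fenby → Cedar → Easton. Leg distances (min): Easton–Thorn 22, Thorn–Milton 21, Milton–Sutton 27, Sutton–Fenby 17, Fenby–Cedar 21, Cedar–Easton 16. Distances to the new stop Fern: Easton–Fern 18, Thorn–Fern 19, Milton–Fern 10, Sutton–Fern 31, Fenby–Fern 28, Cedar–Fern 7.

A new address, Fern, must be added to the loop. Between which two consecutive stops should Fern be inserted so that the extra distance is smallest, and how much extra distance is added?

Insertion cost between consecutive stops i–j is d(i,Fern) + d(Fern,j) − d(i,j):
  between Easton and Thorn: 18 + 19 − 22 = 15
  between Thorn and Milton: 19 + 10 − 21 = 8
  between Milton and Sutton: 10 + 31 − 27 = 14
  between Sutton and Fenby: 31 + 28 − 17 = 42
  between Fenby and Cedar: 28 + 7 − 21 = 14
  between Cedar and Easton: 7 + 18 − 16 = 9
Cheapest insertion is between Thorn and Milton, adding 8.
New total = 124 + 8 = 132.

Adding 8 min by placing Fern on the Thorn–Milton leg.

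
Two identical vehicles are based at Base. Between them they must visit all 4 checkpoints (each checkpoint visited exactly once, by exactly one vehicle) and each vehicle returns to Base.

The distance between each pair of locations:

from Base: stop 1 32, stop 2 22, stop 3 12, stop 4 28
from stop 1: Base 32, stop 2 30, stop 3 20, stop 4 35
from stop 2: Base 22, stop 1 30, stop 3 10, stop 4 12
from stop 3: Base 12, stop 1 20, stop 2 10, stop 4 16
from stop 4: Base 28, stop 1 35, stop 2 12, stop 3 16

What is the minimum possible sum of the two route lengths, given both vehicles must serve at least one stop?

125 — the smallest possible combined total.

Try each way of splitting the stops between the two vehicles (each non-empty) and, for each split, find the best tour for each vehicle:
  {stop 1} + {stop 2, stop 3, stop 4}: 64 + 62 = 126
  {stop 2} + {stop 1, stop 3, stop 4}: 44 + 95 = 139
  {stop 1, stop 2} + {stop 3, stop 4}: 84 + 56 = 140
  {stop 3} + {stop 1, stop 2, stop 4}: 24 + 101 = 125
  {stop 1, stop 3} + {stop 2, stop 4}: 64 + 62 = 126
  {stop 2, stop 3} + {stop 1, stop 4}: 44 + 95 = 139
  … (7 splits in total)
Best: vehicle 1 Base → stop 3 → Base = 24; vehicle 2 Base → stop 1 → stop 4 → stop 2 → Base = 101; combined 125.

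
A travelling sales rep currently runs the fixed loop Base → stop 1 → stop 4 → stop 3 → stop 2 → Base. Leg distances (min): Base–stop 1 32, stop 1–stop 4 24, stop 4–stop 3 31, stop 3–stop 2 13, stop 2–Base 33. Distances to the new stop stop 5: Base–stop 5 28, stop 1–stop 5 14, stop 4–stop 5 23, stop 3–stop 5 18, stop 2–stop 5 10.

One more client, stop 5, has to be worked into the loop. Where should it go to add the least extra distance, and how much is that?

Adding 5 min by placing stop 5 on the stop 2–Base leg.

Insertion cost between consecutive stops i–j is d(i,stop 5) + d(stop 5,j) − d(i,j):
  between Base and stop 1: 28 + 14 − 32 = 10
  between stop 1 and stop 4: 14 + 23 − 24 = 13
  between stop 4 and stop 3: 23 + 18 − 31 = 10
  between stop 3 and stop 2: 18 + 10 − 13 = 15
  between stop 2 and Base: 10 + 28 − 33 = 5
Cheapest insertion is between stop 2 and Base, adding 5.
New total = 133 + 5 = 138.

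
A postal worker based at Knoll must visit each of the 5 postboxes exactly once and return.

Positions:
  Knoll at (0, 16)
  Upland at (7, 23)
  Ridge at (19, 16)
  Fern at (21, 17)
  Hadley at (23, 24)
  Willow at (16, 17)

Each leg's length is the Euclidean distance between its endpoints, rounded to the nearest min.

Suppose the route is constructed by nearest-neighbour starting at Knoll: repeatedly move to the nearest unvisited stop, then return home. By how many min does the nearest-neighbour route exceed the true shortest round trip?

Knoll: Upland=10, Willow=16, Ridge=19, Fern=21, Hadley=24 ⇒ Upland
Upland: Willow=11, Ridge=14, Fern=15, Hadley=16 ⇒ Willow
Willow: Ridge=3, Fern=5, Hadley=10 ⇒ Ridge
Ridge: Fern=2, Hadley=9 ⇒ Fern
Fern: Hadley=7 ⇒ Hadley
NN route Knoll → Upland → Willow → Ridge → Fern → Hadley → Knoll costs 57.
Optimal: Knoll → Upland → Hadley → Fern → Ridge → Willow → Knoll costs 54 (by enumerating all 60 distinct tours).
Excess = 57 − 54 = 3.

Excess over optimum: 3 min.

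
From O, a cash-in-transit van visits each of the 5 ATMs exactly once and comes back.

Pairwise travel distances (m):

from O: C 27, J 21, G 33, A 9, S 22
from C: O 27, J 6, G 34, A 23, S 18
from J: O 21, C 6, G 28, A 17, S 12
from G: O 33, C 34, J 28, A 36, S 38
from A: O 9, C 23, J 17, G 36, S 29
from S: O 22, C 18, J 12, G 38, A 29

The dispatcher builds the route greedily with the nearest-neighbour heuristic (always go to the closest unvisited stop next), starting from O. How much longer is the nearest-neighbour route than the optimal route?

The nearest-neighbour route is 2 m longer than optimal.

From O: A=9, J=21, S=22, C=27, G=33 → choose A (9).
From A: J=17, C=23, S=29, G=36 → choose J (17).
From J: C=6, S=12, G=28 → choose C (6).
From C: S=18, G=34 → choose S (18).
From S: G=38 → choose G (38).
NN route O → A → J → C → S → G → O costs 121.
Optimal: O → A → G → C → J → S → O costs 119 (by enumerating all 60 distinct tours).
Excess = 121 − 119 = 2.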